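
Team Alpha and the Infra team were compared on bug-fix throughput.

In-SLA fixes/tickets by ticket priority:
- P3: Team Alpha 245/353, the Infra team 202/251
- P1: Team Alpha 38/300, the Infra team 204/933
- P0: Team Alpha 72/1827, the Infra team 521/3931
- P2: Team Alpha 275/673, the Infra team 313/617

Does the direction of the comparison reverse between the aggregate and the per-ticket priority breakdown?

P3: Team Alpha 245/353 = 69.4%, the Infra team 202/251 = 80.5% → the Infra team
P1: Team Alpha 38/300 = 12.7%, the Infra team 204/933 = 21.9% → the Infra team
P0: Team Alpha 72/1827 = 3.9%, the Infra team 521/3931 = 13.3% → the Infra team
P2: Team Alpha 275/673 = 40.9%, the Infra team 313/617 = 50.7% → the Infra team
Overall: Team Alpha 630/3153 = 20.0%, the Infra team 1240/5732 = 21.6% → the Infra team
The Infra team wins overall and in every ticket group — no reversal.

No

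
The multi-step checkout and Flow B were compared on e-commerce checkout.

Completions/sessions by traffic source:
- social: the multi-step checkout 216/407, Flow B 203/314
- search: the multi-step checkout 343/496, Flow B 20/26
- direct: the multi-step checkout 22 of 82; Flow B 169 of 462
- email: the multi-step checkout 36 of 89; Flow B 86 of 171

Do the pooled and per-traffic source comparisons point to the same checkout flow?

No

Social: the multi-step checkout 216/407 = 53.1%, Flow B 203/314 = 64.6% → Flow B
Search: the multi-step checkout 343/496 = 69.2%, Flow B 20/26 = 76.9% → Flow B
Direct: the multi-step checkout 22/82 = 26.8%, Flow B 169/462 = 36.6% → Flow B
Email: the multi-step checkout 36/89 = 40.4%, Flow B 86/171 = 50.3% → Flow B
Overall: the multi-step checkout 617/1074 = 57.4%, Flow B 478/973 = 49.1% → the multi-step checkout
Flow B wins each traffic group but the multi-step checkout wins overall — the comparison reverses. Flow B's sessions skew toward direct, which has a lower base rate.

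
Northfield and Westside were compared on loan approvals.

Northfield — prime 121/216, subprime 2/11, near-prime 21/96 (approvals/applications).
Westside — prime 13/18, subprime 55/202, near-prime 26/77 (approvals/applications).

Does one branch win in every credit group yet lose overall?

Prime: Northfield 121/216 = 56.0%, Westside 13/18 = 72.2% → Westside
Subprime: Northfield 2/11 = 18.2%, Westside 55/202 = 27.2% → Westside
Near-prime: Northfield 21/96 = 21.9%, Westside 26/77 = 33.8% → Westside
Overall: Northfield 144/323 = 44.6%, Westside 94/297 = 31.6% → Northfield
Westside wins each credit group but Northfield wins overall — the comparison reverses. Westside's applications skew toward subprime, which has a lower base rate.

Yes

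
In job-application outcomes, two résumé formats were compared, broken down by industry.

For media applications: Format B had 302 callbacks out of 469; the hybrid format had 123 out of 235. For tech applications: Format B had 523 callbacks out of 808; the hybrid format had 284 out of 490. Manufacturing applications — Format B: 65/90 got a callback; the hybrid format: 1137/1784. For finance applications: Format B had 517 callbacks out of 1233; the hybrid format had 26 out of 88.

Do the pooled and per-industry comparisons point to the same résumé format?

Media: Format B 302/469 = 64.4%, the hybrid format 123/235 = 52.3% → Format B
Tech: Format B 523/808 = 64.7%, the hybrid format 284/490 = 58.0% → Format B
Manufacturing: Format B 65/90 = 72.2%, the hybrid format 1137/1784 = 63.7% → Format B
Finance: Format B 517/1233 = 41.9%, the hybrid format 26/88 = 29.5% → Format B
Overall: Format B 1407/2600 = 54.1%, the hybrid format 1570/2597 = 60.5% → the hybrid format
Format B wins each industry group but the hybrid format wins overall — the comparison reverses. Format B's applications skew toward finance, which has a lower base rate.

No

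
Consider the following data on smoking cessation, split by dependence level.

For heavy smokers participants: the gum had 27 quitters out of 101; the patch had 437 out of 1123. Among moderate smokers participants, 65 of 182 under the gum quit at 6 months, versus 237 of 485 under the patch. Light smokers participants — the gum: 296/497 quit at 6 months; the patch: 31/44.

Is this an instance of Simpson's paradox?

Heavy smokers: the gum 27/101 = 26.7%, the patch 437/1123 = 38.9% → the patch
Moderate smokers: the gum 65/182 = 35.7%, the patch 237/485 = 48.9% → the patch
Light smokers: the gum 296/497 = 59.6%, the patch 31/44 = 70.5% → the patch
Overall: the gum 388/780 = 49.7%, the patch 705/1652 = 42.7% → the gum
The patch wins each dependence group but the gum wins overall — the comparison reverses. The patch's participants skew toward heavy smokers, which has a lower base rate.

Yes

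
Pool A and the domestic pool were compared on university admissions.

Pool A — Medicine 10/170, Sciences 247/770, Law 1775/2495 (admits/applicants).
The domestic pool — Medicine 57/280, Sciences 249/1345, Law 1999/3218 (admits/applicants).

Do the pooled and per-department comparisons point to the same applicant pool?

Medicine: Pool A 10/170 = 5.9%, the domestic pool 57/280 = 20.4% → the domestic pool
Sciences: Pool A 247/770 = 32.1%, the domestic pool 249/1345 = 18.5% → Pool A
Law: Pool A 1775/2495 = 71.1%, the domestic pool 1999/3218 = 62.1% → Pool A
Overall: Pool A 2032/3435 = 59.2%, the domestic pool 2305/4843 = 47.6% → Pool A
Neither sweeps: Pool A wins 2 of 3 groups, the domestic pool wins 1. Pool A wins overall but not every group — no Simpson reversal.

No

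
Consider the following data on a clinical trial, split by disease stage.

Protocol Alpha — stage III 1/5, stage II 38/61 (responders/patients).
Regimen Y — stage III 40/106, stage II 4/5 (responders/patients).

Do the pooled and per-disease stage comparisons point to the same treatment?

Stage III: Protocol Alpha 1/5 = 20.0%, Regimen Y 40/106 = 37.7% → Regimen Y
Stage II: Protocol Alpha 38/61 = 62.3%, Regimen Y 4/5 = 80.0% → Regimen Y
Overall: Protocol Alpha 39/66 = 59.1%, Regimen Y 44/111 = 39.6% → Protocol Alpha
Regimen Y wins each disease group but Protocol Alpha wins overall — the comparison reverses. Regimen Y's patients skew toward stage III, which has a lower base rate.

No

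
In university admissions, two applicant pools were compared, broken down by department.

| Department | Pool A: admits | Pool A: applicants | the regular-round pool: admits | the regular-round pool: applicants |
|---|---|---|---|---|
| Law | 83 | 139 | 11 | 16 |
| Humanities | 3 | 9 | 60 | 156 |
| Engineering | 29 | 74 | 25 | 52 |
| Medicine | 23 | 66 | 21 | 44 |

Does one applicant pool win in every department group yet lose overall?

Law: Pool A 83/139 = 59.7%, the regular-round pool 11/16 = 68.8% → the regular-round pool
Humanities: Pool A 3/9 = 33.3%, the regular-round pool 60/156 = 38.5% → the regular-round pool
Engineering: Pool A 29/74 = 39.2%, the regular-round pool 25/52 = 48.1% → the regular-round pool
Medicine: Pool A 23/66 = 34.8%, the regular-round pool 21/44 = 47.7% → the regular-round pool
Overall: Pool A 138/288 = 47.9%, the regular-round pool 117/268 = 43.7% → Pool A
The regular-round pool wins each department group but Pool A wins overall — the comparison reverses. The regular-round pool's applicants skew toward Humanities, which has a lower base rate.

Yes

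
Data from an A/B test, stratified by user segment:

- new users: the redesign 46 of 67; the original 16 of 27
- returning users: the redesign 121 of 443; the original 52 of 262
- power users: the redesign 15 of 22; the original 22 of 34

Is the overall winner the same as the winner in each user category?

Yes

New users: the redesign 46/67 = 68.7%, the original 16/27 = 59.3% → the redesign
Returning users: the redesign 121/443 = 27.3%, the original 52/262 = 19.8% → the redesign
Power users: the redesign 15/22 = 68.2%, the original 22/34 = 64.7% → the redesign
Overall: the redesign 182/532 = 34.2%, the original 90/323 = 27.9% → the redesign
The redesign wins overall and in every user group — no reversal.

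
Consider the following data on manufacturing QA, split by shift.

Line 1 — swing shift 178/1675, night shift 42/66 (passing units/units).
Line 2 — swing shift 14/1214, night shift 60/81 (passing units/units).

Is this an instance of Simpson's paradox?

Swing shift: Line 1 178/1675 = 10.6%, Line 2 14/1214 = 1.2% → Line 1
Night shift: Line 1 42/66 = 63.6%, Line 2 60/81 = 74.1% → Line 2
Overall: Line 1 220/1741 = 12.6%, Line 2 74/1295 = 5.7% → Line 1
Neither sweeps: Line 1 wins 1 of 2 groups, Line 2 wins 1. Line 1 wins overall but not every group — no Simpson reversal.

No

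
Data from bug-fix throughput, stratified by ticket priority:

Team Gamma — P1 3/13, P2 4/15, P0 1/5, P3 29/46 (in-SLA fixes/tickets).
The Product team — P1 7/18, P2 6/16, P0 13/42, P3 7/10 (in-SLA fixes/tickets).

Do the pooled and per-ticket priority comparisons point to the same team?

No

P1: Team Gamma 3/13 = 23.1%, the Product team 7/18 = 38.9% → the Product team
P2: Team Gamma 4/15 = 26.7%, the Product team 6/16 = 37.5% → the Product team
P0: Team Gamma 1/5 = 20.0%, the Product team 13/42 = 31.0% → the Product team
P3: Team Gamma 29/46 = 63.0%, the Product team 7/10 = 70.0% → the Product team
Overall: Team Gamma 37/79 = 46.8%, the Product team 33/86 = 38.4% → Team Gamma
The Product team wins each ticket group but Team Gamma wins overall — the comparison reverses. The Product team's tickets skew toward P0, which has a lower base rate.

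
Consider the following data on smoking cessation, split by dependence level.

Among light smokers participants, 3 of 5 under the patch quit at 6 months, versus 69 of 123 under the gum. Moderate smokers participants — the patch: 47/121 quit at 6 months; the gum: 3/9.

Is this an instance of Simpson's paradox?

Light smokers: the patch 3/5 = 60.0%, the gum 69/123 = 56.1% → the patch
Moderate smokers: the patch 47/121 = 38.8%, the gum 3/9 = 33.3% → the patch
Overall: the patch 50/126 = 39.7%, the gum 72/132 = 54.5% → the gum
The patch wins each dependence group but the gum wins overall — the comparison reverses. The patch's participants skew toward moderate smokers, which has a lower base rate.

Yes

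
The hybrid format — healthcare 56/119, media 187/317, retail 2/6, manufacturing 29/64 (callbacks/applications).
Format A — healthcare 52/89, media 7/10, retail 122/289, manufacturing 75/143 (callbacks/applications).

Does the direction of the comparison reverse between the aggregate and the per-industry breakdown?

Healthcare: the hybrid format 56/119 = 47.1%, Format A 52/89 = 58.4% → Format A
Media: the hybrid format 187/317 = 59.0%, Format A 7/10 = 70.0% → Format A
Retail: the hybrid format 2/6 = 33.3%, Format A 122/289 = 42.2% → Format A
Manufacturing: the hybrid format 29/64 = 45.3%, Format A 75/143 = 52.4% → Format A
Overall: the hybrid format 274/506 = 54.2%, Format A 256/531 = 48.2% → the hybrid format
Format A wins each industry group but the hybrid format wins overall — the comparison reverses. Format A's applications skew toward retail, which has a lower base rate.

Yes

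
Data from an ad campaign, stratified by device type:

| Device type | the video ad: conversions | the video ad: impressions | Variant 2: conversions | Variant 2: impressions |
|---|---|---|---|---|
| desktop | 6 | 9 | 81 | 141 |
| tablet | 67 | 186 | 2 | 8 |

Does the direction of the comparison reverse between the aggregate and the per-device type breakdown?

Desktop: the video ad 6/9 = 66.7%, Variant 2 81/141 = 57.4% → the video ad
Tablet: the video ad 67/186 = 36.0%, Variant 2 2/8 = 25.0% → the video ad
Overall: the video ad 73/195 = 37.4%, Variant 2 83/149 = 55.7% → Variant 2
The video ad wins each device group but Variant 2 wins overall — the comparison reverses. The video ad's impressions skew toward tablet, which has a lower base rate.

Yes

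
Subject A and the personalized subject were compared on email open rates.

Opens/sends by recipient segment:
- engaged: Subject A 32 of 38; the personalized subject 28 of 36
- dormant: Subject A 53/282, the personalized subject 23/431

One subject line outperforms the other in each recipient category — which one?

Subject A

Engaged: Subject A 32/38 = 84.2%, the personalized subject 28/36 = 77.8% → Subject A
Dormant: Subject A 53/282 = 18.8%, the personalized subject 23/431 = 5.3% → Subject A
Subject A has the higher rate in both groups.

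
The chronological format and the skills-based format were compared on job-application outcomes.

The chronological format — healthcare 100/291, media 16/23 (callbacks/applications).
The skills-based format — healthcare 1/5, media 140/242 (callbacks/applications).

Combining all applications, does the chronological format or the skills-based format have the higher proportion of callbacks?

the skills-based format

Healthcare: the chronological format 100/291 = 34.4%, the skills-based format 1/5 = 20.0% → the chronological format
Media: the chronological format 16/23 = 69.6%, the skills-based format 140/242 = 57.9% → the chronological format
Overall: the chronological format 116/314 = 36.9%, the skills-based format 141/247 = 57.1% → the skills-based format
(The chronological format wins every industry group but the skills-based format wins overall — the chronological format's applications skew toward the low-rate healthcare group.)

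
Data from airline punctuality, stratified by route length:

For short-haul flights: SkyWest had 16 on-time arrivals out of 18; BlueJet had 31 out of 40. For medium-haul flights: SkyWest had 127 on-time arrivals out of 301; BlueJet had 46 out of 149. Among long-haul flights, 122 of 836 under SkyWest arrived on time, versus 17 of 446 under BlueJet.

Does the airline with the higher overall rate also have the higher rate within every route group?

Short-haul: SkyWest 16/18 = 88.9%, BlueJet 31/40 = 77.5% → SkyWest
Medium-haul: SkyWest 127/301 = 42.2%, BlueJet 46/149 = 30.9% → SkyWest
Long-haul: SkyWest 122/836 = 14.6%, BlueJet 17/446 = 3.8% → SkyWest
Overall: SkyWest 265/1155 = 22.9%, BlueJet 94/635 = 14.8% → SkyWest
SkyWest wins overall and in every route group — no reversal.

Yes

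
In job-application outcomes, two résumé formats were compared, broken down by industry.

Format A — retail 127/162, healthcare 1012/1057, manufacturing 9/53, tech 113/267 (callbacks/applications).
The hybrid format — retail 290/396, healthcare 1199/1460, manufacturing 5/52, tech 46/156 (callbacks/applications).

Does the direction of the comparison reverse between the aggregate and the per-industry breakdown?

Retail: Format A 127/162 = 78.4%, the hybrid format 290/396 = 73.2% → Format A
Healthcare: Format A 1012/1057 = 95.7%, the hybrid format 1199/1460 = 82.1% → Format A
Manufacturing: Format A 9/53 = 17.0%, the hybrid format 5/52 = 9.6% → Format A
Tech: Format A 113/267 = 42.3%, the hybrid format 46/156 = 29.5% → Format A
Overall: Format A 1261/1539 = 81.9%, the hybrid format 1540/2064 = 74.6% → Format A
Format A wins overall and in every industry group — no reversal.

No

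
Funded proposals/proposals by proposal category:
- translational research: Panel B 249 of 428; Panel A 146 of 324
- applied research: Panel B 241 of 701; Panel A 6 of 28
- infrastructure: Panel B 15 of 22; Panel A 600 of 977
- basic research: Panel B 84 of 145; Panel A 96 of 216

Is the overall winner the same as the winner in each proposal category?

No

Translational research: Panel B 249/428 = 58.2%, Panel A 146/324 = 45.1% → Panel B
Applied research: Panel B 241/701 = 34.4%, Panel A 6/28 = 21.4% → Panel B
Infrastructure: Panel B 15/22 = 68.2%, Panel A 600/977 = 61.4% → Panel B
Basic research: Panel B 84/145 = 57.9%, Panel A 96/216 = 44.4% → Panel B
Overall: Panel B 589/1296 = 45.4%, Panel A 848/1545 = 54.9% → Panel A
Panel B wins each proposal group but Panel A wins overall — the comparison reverses. Panel B's proposals skew toward applied research, which has a lower base rate.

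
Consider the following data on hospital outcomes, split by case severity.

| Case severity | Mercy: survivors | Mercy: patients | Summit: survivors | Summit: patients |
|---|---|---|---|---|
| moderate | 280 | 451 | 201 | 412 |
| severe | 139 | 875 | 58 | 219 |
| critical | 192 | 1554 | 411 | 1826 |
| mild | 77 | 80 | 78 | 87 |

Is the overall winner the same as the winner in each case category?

No

Moderate: Mercy 280/451 = 62.1%, Summit 201/412 = 48.8% → Mercy
Severe: Mercy 139/875 = 15.9%, Summit 58/219 = 26.5% → Summit
Critical: Mercy 192/1554 = 12.4%, Summit 411/1826 = 22.5% → Summit
Mild: Mercy 77/80 = 96.2%, Summit 78/87 = 89.7% → Mercy
Overall: Mercy 688/2960 = 23.2%, Summit 748/2544 = 29.4% → Summit
Neither sweeps: Mercy wins 2 of 4 groups, Summit wins 2. Summit wins overall but not every group — no Simpson reversal.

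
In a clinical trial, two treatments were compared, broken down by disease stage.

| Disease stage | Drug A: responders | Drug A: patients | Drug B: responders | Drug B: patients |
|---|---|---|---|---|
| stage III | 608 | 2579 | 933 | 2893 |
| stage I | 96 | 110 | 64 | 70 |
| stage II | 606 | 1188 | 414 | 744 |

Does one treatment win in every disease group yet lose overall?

No

Stage III: Drug A 608/2579 = 23.6%, Drug B 933/2893 = 32.3% → Drug B
Stage I: Drug A 96/110 = 87.3%, Drug B 64/70 = 91.4% → Drug B
Stage II: Drug A 606/1188 = 51.0%, Drug B 414/744 = 55.6% → Drug B
Overall: Drug A 1310/3877 = 33.8%, Drug B 1411/3707 = 38.1% → Drug B
Drug B wins overall and in every disease group — no reversal.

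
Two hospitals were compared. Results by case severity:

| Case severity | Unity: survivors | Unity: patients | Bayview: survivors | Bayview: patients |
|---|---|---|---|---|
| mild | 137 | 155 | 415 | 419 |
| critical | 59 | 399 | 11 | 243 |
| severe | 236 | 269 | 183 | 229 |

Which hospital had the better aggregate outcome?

Mild: Unity 137/155 = 88.4%, Bayview 415/419 = 99.0% → Bayview
Critical: Unity 59/399 = 14.8%, Bayview 11/243 = 4.5% → Unity
Severe: Unity 236/269 = 87.7%, Bayview 183/229 = 79.9% → Unity
Overall: Unity 432/823 = 52.5%, Bayview 609/891 = 68.4% → Bayview
(Neither sweeps every case group, but Bayview has the higher pooled rate.)

Bayview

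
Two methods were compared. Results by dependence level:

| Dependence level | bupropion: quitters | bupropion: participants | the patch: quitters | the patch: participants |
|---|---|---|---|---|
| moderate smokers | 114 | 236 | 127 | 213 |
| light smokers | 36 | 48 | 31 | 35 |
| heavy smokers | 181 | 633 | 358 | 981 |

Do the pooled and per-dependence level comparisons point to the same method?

Moderate smokers: bupropion 114/236 = 48.3%, the patch 127/213 = 59.6% → the patch
Light smokers: bupropion 36/48 = 75.0%, the patch 31/35 = 88.6% → the patch
Heavy smokers: bupropion 181/633 = 28.6%, the patch 358/981 = 36.5% → the patch
Overall: bupropion 331/917 = 36.1%, the patch 516/1229 = 42.0% → the patch
The patch wins overall and in every dependence group — no reversal.

Yes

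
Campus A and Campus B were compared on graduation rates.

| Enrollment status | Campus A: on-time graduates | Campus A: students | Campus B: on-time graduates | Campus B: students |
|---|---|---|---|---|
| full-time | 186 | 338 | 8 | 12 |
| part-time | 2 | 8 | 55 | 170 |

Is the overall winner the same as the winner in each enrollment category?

Full-time: Campus A 186/338 = 55.0%, Campus B 8/12 = 66.7% → Campus B
Part-time: Campus A 2/8 = 25.0%, Campus B 55/170 = 32.4% → Campus B
Overall: Campus A 188/346 = 54.3%, Campus B 63/182 = 34.6% → Campus A
Campus B wins each enrollment group but Campus A wins overall — the comparison reverses. Campus B's students skew toward part-time, which has a lower base rate.

No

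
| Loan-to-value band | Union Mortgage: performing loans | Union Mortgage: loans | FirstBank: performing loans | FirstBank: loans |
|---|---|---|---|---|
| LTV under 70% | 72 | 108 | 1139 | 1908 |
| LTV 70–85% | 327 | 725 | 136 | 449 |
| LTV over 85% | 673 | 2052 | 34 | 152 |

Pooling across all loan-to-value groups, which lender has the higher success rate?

LTV under 70%: Union Mortgage 72/108 = 66.7%, FirstBank 1139/1908 = 59.7% → Union Mortgage
LTV 70–85%: Union Mortgage 327/725 = 45.1%, FirstBank 136/449 = 30.3% → Union Mortgage
LTV over 85%: Union Mortgage 673/2052 = 32.8%, FirstBank 34/152 = 22.4% → Union Mortgage
Overall: Union Mortgage 1072/2885 = 37.2%, FirstBank 1309/2509 = 52.2% → FirstBank
(Union Mortgage wins every loan-to-value group but FirstBank wins overall — Union Mortgage's loans skew toward the low-rate LTV over 85% group.)

FirstBank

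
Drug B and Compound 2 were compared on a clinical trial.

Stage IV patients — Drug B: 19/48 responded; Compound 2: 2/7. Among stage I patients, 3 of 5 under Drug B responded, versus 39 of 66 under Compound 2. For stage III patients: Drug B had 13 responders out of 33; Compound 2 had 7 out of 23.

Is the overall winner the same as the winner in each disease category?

No

Stage IV: Drug B 19/48 = 39.6%, Compound 2 2/7 = 28.6% → Drug B
Stage I: Drug B 3/5 = 60.0%, Compound 2 39/66 = 59.1% → Drug B
Stage III: Drug B 13/33 = 39.4%, Compound 2 7/23 = 30.4% → Drug B
Overall: Drug B 35/86 = 40.7%, Compound 2 48/96 = 50.0% → Compound 2
Drug B wins each disease group but Compound 2 wins overall — the comparison reverses. Drug B's patients skew toward stage IV, which has a lower base rate.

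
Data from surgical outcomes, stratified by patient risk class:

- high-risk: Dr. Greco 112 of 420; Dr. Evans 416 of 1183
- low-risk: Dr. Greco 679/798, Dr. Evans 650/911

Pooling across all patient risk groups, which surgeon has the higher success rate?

High-risk: Dr. Greco 112/420 = 26.7%, Dr. Evans 416/1183 = 35.2% → Dr. Evans
Low-risk: Dr. Greco 679/798 = 85.1%, Dr. Evans 650/911 = 71.4% → Dr. Greco
Overall: Dr. Greco 791/1218 = 64.9%, Dr. Evans 1066/2094 = 50.9% → Dr. Greco
(Neither sweeps every patient risk group, but Dr. Greco has the higher pooled rate.)

Dr. Greco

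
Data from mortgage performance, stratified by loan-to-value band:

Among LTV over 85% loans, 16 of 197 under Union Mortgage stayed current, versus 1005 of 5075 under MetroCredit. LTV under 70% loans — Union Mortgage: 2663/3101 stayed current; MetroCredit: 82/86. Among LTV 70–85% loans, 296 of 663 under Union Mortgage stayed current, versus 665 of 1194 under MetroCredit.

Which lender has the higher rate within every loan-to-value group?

MetroCredit

LTV over 85%: Union Mortgage 16/197 = 8.1%, MetroCredit 1005/5075 = 19.8% → MetroCredit
LTV under 70%: Union Mortgage 2663/3101 = 85.9%, MetroCredit 82/86 = 95.3% → MetroCredit
LTV 70–85%: Union Mortgage 296/663 = 44.6%, MetroCredit 665/1194 = 55.7% → MetroCredit
MetroCredit has the higher rate in all 3 groups.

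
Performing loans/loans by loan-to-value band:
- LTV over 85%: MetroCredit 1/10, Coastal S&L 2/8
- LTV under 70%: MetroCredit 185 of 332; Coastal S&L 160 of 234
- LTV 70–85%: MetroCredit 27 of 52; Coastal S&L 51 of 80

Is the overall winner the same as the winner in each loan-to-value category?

LTV over 85%: MetroCredit 1/10 = 10.0%, Coastal S&L 2/8 = 25.0% → Coastal S&L
LTV under 70%: MetroCredit 185/332 = 55.7%, Coastal S&L 160/234 = 68.4% → Coastal S&L
LTV 70–85%: MetroCredit 27/52 = 51.9%, Coastal S&L 51/80 = 63.8% → Coastal S&L
Overall: MetroCredit 213/394 = 54.1%, Coastal S&L 213/322 = 66.1% → Coastal S&L
Coastal S&L wins overall and in every loan-to-value group — no reversal.

Yes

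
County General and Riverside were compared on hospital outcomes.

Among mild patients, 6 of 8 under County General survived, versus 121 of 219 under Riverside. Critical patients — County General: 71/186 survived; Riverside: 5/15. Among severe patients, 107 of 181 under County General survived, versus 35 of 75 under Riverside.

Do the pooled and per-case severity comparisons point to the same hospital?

No

Mild: County General 6/8 = 75.0%, Riverside 121/219 = 55.3% → County General
Critical: County General 71/186 = 38.2%, Riverside 5/15 = 33.3% → County General
Severe: County General 107/181 = 59.1%, Riverside 35/75 = 46.7% → County General
Overall: County General 184/375 = 49.1%, Riverside 161/309 = 52.1% → Riverside
County General wins each case group but Riverside wins overall — the comparison reverses. County General's patients skew toward critical, which has a lower base rate.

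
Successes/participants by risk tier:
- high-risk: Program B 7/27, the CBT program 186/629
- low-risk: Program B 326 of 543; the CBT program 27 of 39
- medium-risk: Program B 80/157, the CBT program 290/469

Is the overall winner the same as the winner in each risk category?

No

High-risk: Program B 7/27 = 25.9%, the CBT program 186/629 = 29.6% → the CBT program
Low-risk: Program B 326/543 = 60.0%, the CBT program 27/39 = 69.2% → the CBT program
Medium-risk: Program B 80/157 = 51.0%, the CBT program 290/469 = 61.8% → the CBT program
Overall: Program B 413/727 = 56.8%, the CBT program 503/1137 = 44.2% → Program B
The CBT program wins each risk group but Program B wins overall — the comparison reverses. The CBT program's participants skew toward high-risk, which has a lower base rate.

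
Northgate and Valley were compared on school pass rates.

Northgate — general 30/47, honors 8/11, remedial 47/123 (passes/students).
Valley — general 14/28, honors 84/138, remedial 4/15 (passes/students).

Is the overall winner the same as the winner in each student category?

General: Northgate 30/47 = 63.8%, Valley 14/28 = 50.0% → Northgate
Honors: Northgate 8/11 = 72.7%, Valley 84/138 = 60.9% → Northgate
Remedial: Northgate 47/123 = 38.2%, Valley 4/15 = 26.7% → Northgate
Overall: Northgate 85/181 = 47.0%, Valley 102/181 = 56.4% → Valley
Northgate wins each student group but Valley wins overall — the comparison reverses. Northgate's students skew toward remedial, which has a lower base rate.

No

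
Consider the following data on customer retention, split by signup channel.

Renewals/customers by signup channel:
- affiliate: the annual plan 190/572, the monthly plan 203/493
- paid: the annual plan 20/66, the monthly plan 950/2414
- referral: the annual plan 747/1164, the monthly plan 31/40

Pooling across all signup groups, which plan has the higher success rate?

Affiliate: the annual plan 190/572 = 33.2%, the monthly plan 203/493 = 41.2% → the monthly plan
Paid: the annual plan 20/66 = 30.3%, the monthly plan 950/2414 = 39.4% → the monthly plan
Referral: the annual plan 747/1164 = 64.2%, the monthly plan 31/40 = 77.5% → the monthly plan
Overall: the annual plan 957/1802 = 53.1%, the monthly plan 1184/2947 = 40.2% → the annual plan
(The monthly plan wins every signup group but the annual plan wins overall — the monthly plan's customers skew toward the low-rate paid group.)

the annual plan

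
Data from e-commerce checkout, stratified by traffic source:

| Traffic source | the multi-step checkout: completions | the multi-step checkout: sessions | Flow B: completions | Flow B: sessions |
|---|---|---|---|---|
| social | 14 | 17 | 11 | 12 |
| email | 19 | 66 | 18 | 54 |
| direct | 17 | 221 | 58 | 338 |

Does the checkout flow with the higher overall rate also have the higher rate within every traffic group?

Yes

Social: the multi-step checkout 14/17 = 82.4%, Flow B 11/12 = 91.7% → Flow B
Email: the multi-step checkout 19/66 = 28.8%, Flow B 18/54 = 33.3% → Flow B
Direct: the multi-step checkout 17/221 = 7.7%, Flow B 58/338 = 17.2% → Flow B
Overall: the multi-step checkout 50/304 = 16.4%, Flow B 87/404 = 21.5% → Flow B
Flow B wins overall and in every traffic group — no reversal.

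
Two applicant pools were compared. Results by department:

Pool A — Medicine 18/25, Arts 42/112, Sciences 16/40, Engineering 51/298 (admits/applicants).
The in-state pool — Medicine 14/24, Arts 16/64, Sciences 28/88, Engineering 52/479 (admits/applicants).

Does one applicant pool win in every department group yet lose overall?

No

Medicine: Pool A 18/25 = 72.0%, the in-state pool 14/24 = 58.3% → Pool A
Arts: Pool A 42/112 = 37.5%, the in-state pool 16/64 = 25.0% → Pool A
Sciences: Pool A 16/40 = 40.0%, the in-state pool 28/88 = 31.8% → Pool A
Engineering: Pool A 51/298 = 17.1%, the in-state pool 52/479 = 10.9% → Pool A
Overall: Pool A 127/475 = 26.7%, the in-state pool 110/655 = 16.8% → Pool A
Pool A wins overall and in every department group — no reversal.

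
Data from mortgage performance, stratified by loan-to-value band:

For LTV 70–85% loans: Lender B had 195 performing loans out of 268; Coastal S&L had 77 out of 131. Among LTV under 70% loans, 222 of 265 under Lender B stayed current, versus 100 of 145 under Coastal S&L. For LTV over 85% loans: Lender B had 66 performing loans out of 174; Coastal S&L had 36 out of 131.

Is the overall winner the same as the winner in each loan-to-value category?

LTV 70–85%: Lender B 195/268 = 72.8%, Coastal S&L 77/131 = 58.8% → Lender B
LTV under 70%: Lender B 222/265 = 83.8%, Coastal S&L 100/145 = 69.0% → Lender B
LTV over 85%: Lender B 66/174 = 37.9%, Coastal S&L 36/131 = 27.5% → Lender B
Overall: Lender B 483/707 = 68.3%, Coastal S&L 213/407 = 52.3% → Lender B
Lender B wins overall and in every loan-to-value group — no reversal.

Yes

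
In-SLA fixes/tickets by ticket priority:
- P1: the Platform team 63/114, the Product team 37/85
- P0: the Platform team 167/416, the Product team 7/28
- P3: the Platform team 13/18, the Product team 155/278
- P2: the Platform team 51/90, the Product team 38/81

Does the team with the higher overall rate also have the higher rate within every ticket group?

No

P1: the Platform team 63/114 = 55.3%, the Product team 37/85 = 43.5% → the Platform team
P0: the Platform team 167/416 = 40.1%, the Product team 7/28 = 25.0% → the Platform team
P3: the Platform team 13/18 = 72.2%, the Product team 155/278 = 55.8% → the Platform team
P2: the Platform team 51/90 = 56.7%, the Product team 38/81 = 46.9% → the Platform team
Overall: the Platform team 294/638 = 46.1%, the Product team 237/472 = 50.2% → the Product team
The Platform team wins each ticket group but the Product team wins overall — the comparison reverses. The Platform team's tickets skew toward P0, which has a lower base rate.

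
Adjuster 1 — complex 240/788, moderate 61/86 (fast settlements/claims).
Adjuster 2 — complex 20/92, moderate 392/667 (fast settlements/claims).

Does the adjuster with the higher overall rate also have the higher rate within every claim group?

Complex: Adjuster 1 240/788 = 30.5%, Adjuster 2 20/92 = 21.7% → Adjuster 1
Moderate: Adjuster 1 61/86 = 70.9%, Adjuster 2 392/667 = 58.8% → Adjuster 1
Overall: Adjuster 1 301/874 = 34.4%, Adjuster 2 412/759 = 54.3% → Adjuster 2
Adjuster 1 wins each claim group but Adjuster 2 wins overall — the comparison reverses. Adjuster 1's claims skew toward complex, which has a lower base rate.

No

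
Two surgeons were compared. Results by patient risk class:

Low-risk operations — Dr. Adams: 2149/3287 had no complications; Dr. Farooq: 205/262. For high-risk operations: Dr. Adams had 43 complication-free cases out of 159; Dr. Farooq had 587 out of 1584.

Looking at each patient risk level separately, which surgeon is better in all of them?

Low-risk: Dr. Adams 2149/3287 = 65.4%, Dr. Farooq 205/262 = 78.2% → Dr. Farooq
High-risk: Dr. Adams 43/159 = 27.0%, Dr. Farooq 587/1584 = 37.1% → Dr. Farooq
Dr. Farooq has the higher rate in both groups.

Dr. Farooq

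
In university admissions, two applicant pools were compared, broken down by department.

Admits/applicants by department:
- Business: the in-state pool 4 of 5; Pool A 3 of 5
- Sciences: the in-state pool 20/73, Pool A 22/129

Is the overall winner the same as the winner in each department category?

Yes

Business: the in-state pool 4/5 = 80.0%, Pool A 3/5 = 60.0% → the in-state pool
Sciences: the in-state pool 20/73 = 27.4%, Pool A 22/129 = 17.1% → the in-state pool
Overall: the in-state pool 24/78 = 30.8%, Pool A 25/134 = 18.7% → the in-state pool
The in-state pool wins overall and in every department group — no reversal.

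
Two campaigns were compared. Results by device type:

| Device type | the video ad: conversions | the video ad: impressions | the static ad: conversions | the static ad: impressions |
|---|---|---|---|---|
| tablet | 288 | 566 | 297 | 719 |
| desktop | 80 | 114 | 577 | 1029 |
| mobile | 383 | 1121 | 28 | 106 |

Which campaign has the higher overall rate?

Tablet: the video ad 288/566 = 50.9%, the static ad 297/719 = 41.3% → the video ad
Desktop: the video ad 80/114 = 70.2%, the static ad 577/1029 = 56.1% → the video ad
Mobile: the video ad 383/1121 = 34.2%, the static ad 28/106 = 26.4% → the video ad
Overall: the video ad 751/1801 = 41.7%, the static ad 902/1854 = 48.7% → the static ad
(The video ad wins every device group but the static ad wins overall — the video ad's impressions skew toward the low-rate mobile group.)

the static ad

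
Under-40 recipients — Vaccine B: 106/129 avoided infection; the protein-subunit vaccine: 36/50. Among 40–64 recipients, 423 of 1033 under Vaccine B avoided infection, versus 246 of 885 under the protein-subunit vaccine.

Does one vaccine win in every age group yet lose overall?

No

Under-40: Vaccine B 106/129 = 82.2%, the protein-subunit vaccine 36/50 = 72.0% → Vaccine B
40–64: Vaccine B 423/1033 = 40.9%, the protein-subunit vaccine 246/885 = 27.8% → Vaccine B
Overall: Vaccine B 529/1162 = 45.5%, the protein-subunit vaccine 282/935 = 30.2% → Vaccine B
Vaccine B wins overall and in every age group — no reversal.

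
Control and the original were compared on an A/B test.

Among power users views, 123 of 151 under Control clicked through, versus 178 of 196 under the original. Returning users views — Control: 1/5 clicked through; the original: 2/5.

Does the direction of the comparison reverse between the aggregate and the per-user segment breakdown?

Power users: Control 123/151 = 81.5%, the original 178/196 = 90.8% → the original
Returning users: Control 1/5 = 20.0%, the original 2/5 = 40.0% → the original
Overall: Control 124/156 = 79.5%, the original 180/201 = 89.6% → the original
The original wins overall and in every user group — no reversal.

No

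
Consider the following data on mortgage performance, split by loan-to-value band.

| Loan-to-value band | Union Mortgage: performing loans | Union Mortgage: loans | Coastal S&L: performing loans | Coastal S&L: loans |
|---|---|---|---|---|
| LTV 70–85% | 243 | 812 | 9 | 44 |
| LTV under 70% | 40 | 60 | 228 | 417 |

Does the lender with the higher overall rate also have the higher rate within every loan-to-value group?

LTV 70–85%: Union Mortgage 243/812 = 29.9%, Coastal S&L 9/44 = 20.5% → Union Mortgage
LTV under 70%: Union Mortgage 40/60 = 66.7%, Coastal S&L 228/417 = 54.7% → Union Mortgage
Overall: Union Mortgage 283/872 = 32.5%, Coastal S&L 237/461 = 51.4% → Coastal S&L
Union Mortgage wins each loan-to-value group but Coastal S&L wins overall — the comparison reverses. Union Mortgage's loans skew toward LTV 70–85%, which has a lower base rate.

No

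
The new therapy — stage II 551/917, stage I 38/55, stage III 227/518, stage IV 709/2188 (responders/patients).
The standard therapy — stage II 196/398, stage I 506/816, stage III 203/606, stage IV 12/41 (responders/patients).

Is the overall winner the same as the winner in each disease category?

Stage II: the new therapy 551/917 = 60.1%, the standard therapy 196/398 = 49.2% → the new therapy
Stage I: the new therapy 38/55 = 69.1%, the standard therapy 506/816 = 62.0% → the new therapy
Stage III: the new therapy 227/518 = 43.8%, the standard therapy 203/606 = 33.5% → the new therapy
Stage IV: the new therapy 709/2188 = 32.4%, the standard therapy 12/41 = 29.3% → the new therapy
Overall: the new therapy 1525/3678 = 41.5%, the standard therapy 917/1861 = 49.3% → the standard therapy
The new therapy wins each disease group but the standard therapy wins overall — the comparison reverses. The new therapy's patients skew toward stage IV, which has a lower base rate.

No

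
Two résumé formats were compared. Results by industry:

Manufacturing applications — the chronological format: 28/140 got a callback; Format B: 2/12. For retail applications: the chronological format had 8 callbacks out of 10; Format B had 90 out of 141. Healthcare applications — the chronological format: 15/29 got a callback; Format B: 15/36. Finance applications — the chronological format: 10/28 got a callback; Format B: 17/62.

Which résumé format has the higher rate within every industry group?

the chronological format

Manufacturing: the chronological format 28/140 = 20.0%, Format B 2/12 = 16.7% → the chronological format
Retail: the chronological format 8/10 = 80.0%, Format B 90/141 = 63.8% → the chronological format
Healthcare: the chronological format 15/29 = 51.7%, Format B 15/36 = 41.7% → the chronological format
Finance: the chronological format 10/28 = 35.7%, Format B 17/62 = 27.4% → the chronological format
The chronological format has the higher rate in all 4 groups.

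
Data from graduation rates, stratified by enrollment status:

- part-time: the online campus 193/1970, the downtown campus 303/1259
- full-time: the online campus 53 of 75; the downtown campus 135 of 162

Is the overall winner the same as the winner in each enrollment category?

Yes

Part-time: the online campus 193/1970 = 9.8%, the downtown campus 303/1259 = 24.1% → the downtown campus
Full-time: the online campus 53/75 = 70.7%, the downtown campus 135/162 = 83.3% → the downtown campus
Overall: the online campus 246/2045 = 12.0%, the downtown campus 438/1421 = 30.8% → the downtown campus
The downtown campus wins overall and in every enrollment group — no reversal.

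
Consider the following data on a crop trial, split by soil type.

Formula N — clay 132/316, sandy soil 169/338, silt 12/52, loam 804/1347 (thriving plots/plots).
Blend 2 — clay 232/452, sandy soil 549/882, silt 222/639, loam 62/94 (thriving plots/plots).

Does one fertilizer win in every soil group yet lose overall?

Yes

Clay: Formula N 132/316 = 41.8%, Blend 2 232/452 = 51.3% → Blend 2
Sandy soil: Formula N 169/338 = 50.0%, Blend 2 549/882 = 62.2% → Blend 2
Silt: Formula N 12/52 = 23.1%, Blend 2 222/639 = 34.7% → Blend 2
Loam: Formula N 804/1347 = 59.7%, Blend 2 62/94 = 66.0% → Blend 2
Overall: Formula N 1117/2053 = 54.4%, Blend 2 1065/2067 = 51.5% → Formula N
Blend 2 wins each soil group but Formula N wins overall — the comparison reverses. Blend 2's plots skew toward silt, which has a lower base rate.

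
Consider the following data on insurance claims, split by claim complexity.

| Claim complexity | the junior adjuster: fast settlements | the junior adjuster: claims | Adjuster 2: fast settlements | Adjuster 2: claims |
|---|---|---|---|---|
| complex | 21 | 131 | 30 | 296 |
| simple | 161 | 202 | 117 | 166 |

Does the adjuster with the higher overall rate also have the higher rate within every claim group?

Yes

Complex: the junior adjuster 21/131 = 16.0%, Adjuster 2 30/296 = 10.1% → the junior adjuster
Simple: the junior adjuster 161/202 = 79.7%, Adjuster 2 117/166 = 70.5% → the junior adjuster
Overall: the junior adjuster 182/333 = 54.7%, Adjuster 2 147/462 = 31.8% → the junior adjuster
The junior adjuster wins overall and in every claim group — no reversal.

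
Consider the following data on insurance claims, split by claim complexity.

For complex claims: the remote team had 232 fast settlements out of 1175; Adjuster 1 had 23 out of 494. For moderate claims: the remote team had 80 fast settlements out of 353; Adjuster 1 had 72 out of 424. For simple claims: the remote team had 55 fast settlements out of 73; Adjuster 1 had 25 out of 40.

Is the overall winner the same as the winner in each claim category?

Yes

Complex: the remote team 232/1175 = 19.7%, Adjuster 1 23/494 = 4.7% → the remote team
Moderate: the remote team 80/353 = 22.7%, Adjuster 1 72/424 = 17.0% → the remote team
Simple: the remote team 55/73 = 75.3%, Adjuster 1 25/40 = 62.5% → the remote team
Overall: the remote team 367/1601 = 22.9%, Adjuster 1 120/958 = 12.5% → the remote team
The remote team wins overall and in every claim group — no reversal.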